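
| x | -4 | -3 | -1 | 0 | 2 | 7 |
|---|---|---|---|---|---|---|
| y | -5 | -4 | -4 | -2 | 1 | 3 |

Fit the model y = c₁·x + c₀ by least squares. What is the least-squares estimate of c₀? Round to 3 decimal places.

Setting ∂/∂c₁ … = 0 gives: 79·c₁ + 1·c₀ = 59;  1·c₁ + 6·c₀ = -11.
Eliminating c₀: 6·(row 1) − 1·(row 2) gives 473·c₁ = 6·59 − 1·(-11) = 365, so c₁ = 365/473.
Then c₀ = ((-11) − 1·(365/473))/6 = -928/473.

c₀ = -1.962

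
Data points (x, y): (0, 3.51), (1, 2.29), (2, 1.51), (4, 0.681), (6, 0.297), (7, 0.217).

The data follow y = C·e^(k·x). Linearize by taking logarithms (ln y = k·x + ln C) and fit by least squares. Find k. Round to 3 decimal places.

With ln yᵢ as the transformed response and xᵢ as the regressor:
Over the data: Σx = 20.0000, Σ(x)² = 106.0000, Σln y = -0.6298, Σx·ln y = -17.8631.
Normal system: [[106.0000, 20.0000]; [20.0000, 6]]·[k, ln C]ᵀ = [-17.8631, -0.6298]ᵀ.
Δ = 106.0000·6 − (20.0000)² = 236.0000; k = (-17.8631·6 − 20.0000·-0.6298)/236.0000 = -0.40078, ln C = (106.0000·-0.6298 − 20.0000·-17.8631)/236.0000 = 1.23095.

k = -0.401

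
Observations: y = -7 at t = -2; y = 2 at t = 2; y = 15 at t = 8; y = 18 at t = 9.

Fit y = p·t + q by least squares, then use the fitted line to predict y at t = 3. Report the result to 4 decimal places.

Sums needed: Σt·t = 153, Σt = 17, Σ1 = 4.
For Mᵀy: Σt·y = 300, Σy = 28.
Eliminating q: 4·(row 1) − 17·(row 2) gives 323·p = 4·300 − 17·28 = 724, so p = 724/323.
Then q = (28 − 17·(724/323))/4 = -48/19.
At t = 3: ŷ = (724/323)·(3) + (-48/19)·(1) = 1356/323.

ŷ = 4.1981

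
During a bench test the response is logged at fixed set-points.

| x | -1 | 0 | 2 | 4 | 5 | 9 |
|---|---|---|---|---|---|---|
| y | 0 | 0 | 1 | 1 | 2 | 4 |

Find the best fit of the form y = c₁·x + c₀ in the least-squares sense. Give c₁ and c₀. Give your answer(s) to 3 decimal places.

The normal equations are: 127·c₁ + 19·c₀ = 52;  19·c₁ + 6·c₀ = 8.
Δ = 127·6 − 19² = 401.
c₁ = (52·6 − 19·8)/401 = 160/401; c₀ = (127·8 − 19·52)/401 = 28/401.

c₁ = 0.399, c₀ = 0.070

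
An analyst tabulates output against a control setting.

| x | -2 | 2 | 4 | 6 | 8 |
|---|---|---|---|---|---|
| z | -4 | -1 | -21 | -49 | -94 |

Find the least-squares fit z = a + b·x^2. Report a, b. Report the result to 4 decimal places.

a = 3.7580, b = -1.5144

The normal equations are: 5·a + 124·b = -169;  124·a + 5680·b = -8136.
(Σ1 = 5, Σx^2 = 124, Σx^2·x^2 = 5680, Σz = -169, Σx^2·z = -8136.)
Determinant 5·5680 − 124² = 13024.
a = ((-169)·5680 − 124·(-8136))/13024 = 3059/814; b = (5·(-8136) − 124·(-169))/13024 = -4931/3256.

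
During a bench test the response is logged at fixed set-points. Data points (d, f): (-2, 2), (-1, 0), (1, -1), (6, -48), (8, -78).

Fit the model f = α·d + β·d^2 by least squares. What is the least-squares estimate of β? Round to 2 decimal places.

β = -0.93

The normal equations are: 106·α + 720·β = -917;  720·α + 5410·β = -6713.
(Σd·d = 106, Σd·d^2 = 720, Σd^2·d^2 = 5410, Σd·f = -917, Σd^2·f = -6713.)
Determinant 106·5410 − 720² = 55060.
α = ((-917)·5410 − 720·(-6713))/55060 = -12761/5506; β = (106·(-6713) − 720·(-917))/55060 = -25669/27530.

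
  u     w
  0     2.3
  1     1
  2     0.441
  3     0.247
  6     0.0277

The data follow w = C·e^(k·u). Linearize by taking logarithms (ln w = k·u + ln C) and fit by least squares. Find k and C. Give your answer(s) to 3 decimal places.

Taking logs, ln w = k·u + ln C, so regress ln w on u.
XᵀX = [[50.0000, 12.0000]; [12.0000, 5]], rhs = [-27.3505, -4.9705]ᵀ  (here Σu = 12.0000, Σ(u)² = 50.0000, Σln w = -4.9705, Σu·ln w = -27.3505).
Δ = 50.0000·5 − (12.0000)² = 106.0000; k = (-27.3505·5 − 12.0000·-4.9705)/106.0000 = -0.72742, ln C = (50.0000·-4.9705 − 12.0000·-27.3505)/106.0000 = 0.75171, so C = exp(0.75171) = 2.12062.

k = -0.727, C = 2.121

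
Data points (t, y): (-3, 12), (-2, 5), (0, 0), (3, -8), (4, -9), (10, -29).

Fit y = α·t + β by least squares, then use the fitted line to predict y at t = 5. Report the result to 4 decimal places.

ŷ = -13.7281

XᵀX·[α, β]ᵀ = Xᵀy reads: 138·α + 12·β = -396;  12·α + 6·β = -29.
det = 138·6 − 12² = 684.
α = ((-396)·6 − 12·(-29))/684 = -169/57; β = (138·(-29) − 12·(-396))/684 = 125/114.
At t = 5: ŷ = (-169/57)·(5) + (125/114)·(1) = -1565/114.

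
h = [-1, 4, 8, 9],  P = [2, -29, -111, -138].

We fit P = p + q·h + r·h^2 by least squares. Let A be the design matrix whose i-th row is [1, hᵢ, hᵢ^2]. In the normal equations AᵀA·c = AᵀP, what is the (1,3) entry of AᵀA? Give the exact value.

162

Row 1 ↔ basis 1, column 3 ↔ basis h^2, so (AᵀA)_{1,3} = Σᵢ h^2 = (1)·(1) + (1)·(16) + (1)·(64) + (1)·(81) = 162.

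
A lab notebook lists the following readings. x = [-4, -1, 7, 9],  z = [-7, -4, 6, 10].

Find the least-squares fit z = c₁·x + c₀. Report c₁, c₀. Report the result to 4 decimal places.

c₁ = 1.2869, c₀ = -2.2891

With design matrix M, MᵀM = [[147, 11]; [11, 4]] and Mᵀz = [164, 5]ᵀ.
det = 147·4 − 11² = 467.
c₁ = (164·4 − 11·5)/467 = 601/467; c₀ = (147·5 − 11·164)/467 = -1069/467.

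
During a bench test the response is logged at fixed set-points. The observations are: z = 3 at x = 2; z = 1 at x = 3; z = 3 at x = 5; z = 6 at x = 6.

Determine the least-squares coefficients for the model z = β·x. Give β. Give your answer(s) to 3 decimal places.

β = 0.811

Forming MᵀM = [[74]] and Mᵀz = [60]ᵀ gives MᵀM·[β]ᵀ = Mᵀz.
Hence β = 60 / 74 ≈ 0.810811.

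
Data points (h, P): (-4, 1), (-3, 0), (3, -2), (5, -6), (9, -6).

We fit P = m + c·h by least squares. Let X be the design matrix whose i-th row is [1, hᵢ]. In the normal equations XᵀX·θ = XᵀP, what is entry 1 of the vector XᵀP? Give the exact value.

Entry 1 ↔ basis 1, so (XᵀP)_{1} = Σᵢ Pᵢ = (1)·(1) + (1)·(0) + (1)·(-2) + (1)·(-6) + (1)·(-6) = -13.

-13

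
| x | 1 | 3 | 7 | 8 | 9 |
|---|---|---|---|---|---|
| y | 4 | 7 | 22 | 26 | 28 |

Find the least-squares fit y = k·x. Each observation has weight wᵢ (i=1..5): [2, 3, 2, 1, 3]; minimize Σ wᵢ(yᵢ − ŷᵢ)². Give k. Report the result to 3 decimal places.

The normal system MᵀWM·[k]ᵀ = MᵀWy is [[434]]·[k]ᵀ = [1343]ᵀ.
Hence k = 1343 / 434 ≈ 3.09447.

k = 3.094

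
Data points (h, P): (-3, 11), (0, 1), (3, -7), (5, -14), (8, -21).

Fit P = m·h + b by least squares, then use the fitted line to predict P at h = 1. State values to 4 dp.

P̂ = -1.3224

The normal system MᵀM·[m, b]ᵀ = MᵀP is [[107, 13]; [13, 5]]·[m, b]ᵀ = [-292, -30]ᵀ.
det = 107·5 − 13² = 366.
m = ((-292)·5 − 13·(-30))/366 = -535/183; b = (107·(-30) − 13·(-292))/366 = 293/183.
At h = 1: P̂ = (-535/183)·(1) + (293/183)·(1) = -242/183.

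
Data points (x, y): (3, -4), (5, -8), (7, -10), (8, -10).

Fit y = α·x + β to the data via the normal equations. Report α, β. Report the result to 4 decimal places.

Entries of MᵀM: Σx·x = 147, Σx = 23, Σ1 = 4.
Right-hand side: Σx·y = -202, Σy = -32.
Normal equations: [[147, 23]; [23, 4]]·[α, β]ᵀ = [-202, -32]ᵀ.
Δ = 147·4 − 23² = 59.
α = ((-202)·4 − 23·(-32))/59 = -72/59; β = (147·(-32) − 23·(-202))/59 = -58/59.

α = -1.2203, β = -0.9831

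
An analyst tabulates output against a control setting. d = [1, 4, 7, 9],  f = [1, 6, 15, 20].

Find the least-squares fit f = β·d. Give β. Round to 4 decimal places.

β = 2.1088

AᵀA·[β]ᵀ = Aᵀf reads: 147·β = 310.
Hence β = 310 / 147 ≈ 2.10884.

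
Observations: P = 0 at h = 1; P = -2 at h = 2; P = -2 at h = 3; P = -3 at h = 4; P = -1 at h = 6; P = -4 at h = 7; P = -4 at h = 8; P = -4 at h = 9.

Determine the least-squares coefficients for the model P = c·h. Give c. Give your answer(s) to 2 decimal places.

c = -0.48

Compute the Gram sums: Σh·h = 260.
Moment sums: Σh·P = -124.
Normal equations: [[260]]·[c]ᵀ = [-124]ᵀ.
Hence c = -124 / 260 ≈ -0.476923.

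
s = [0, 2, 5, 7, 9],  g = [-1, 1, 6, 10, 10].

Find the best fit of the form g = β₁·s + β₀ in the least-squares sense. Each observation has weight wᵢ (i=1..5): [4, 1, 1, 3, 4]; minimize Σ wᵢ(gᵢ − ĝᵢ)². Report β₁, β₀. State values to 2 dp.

β₁ = 1.31, β₀ = -0.84

Sums needed: Σwᵢ·s·s = 500, Σwᵢ·s = 64, Σwᵢ·1 = 13.
Moment sums: Σwᵢ·s·g = 602, Σwᵢ·g = 73.
So MᵀWM·[β₁, β₀]ᵀ = MᵀWg: [[500, 64]; [64, 13]]·[β₁, β₀]ᵀ = [602, 73]ᵀ.
Eliminating β₀: 13·(row 1) − 64·(row 2) gives 2404·β₁ = 13·602 − 64·73 = 3154, so β₁ = 1577/1202.
Then β₀ = (73 − 64·(1577/1202))/13 = -507/601.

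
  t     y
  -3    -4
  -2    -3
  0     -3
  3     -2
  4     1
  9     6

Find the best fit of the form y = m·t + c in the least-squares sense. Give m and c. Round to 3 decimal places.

m = 0.801, c = -2.302

The normal system AᵀA·[m, c]ᵀ = Aᵀy is [[119, 11]; [11, 6]]·[m, c]ᵀ = [70, -5]ᵀ.
Determinant 119·6 − 11² = 593.
m = (70·6 − 11·(-5))/593 = 475/593; c = (119·(-5) − 11·70)/593 = -1365/593.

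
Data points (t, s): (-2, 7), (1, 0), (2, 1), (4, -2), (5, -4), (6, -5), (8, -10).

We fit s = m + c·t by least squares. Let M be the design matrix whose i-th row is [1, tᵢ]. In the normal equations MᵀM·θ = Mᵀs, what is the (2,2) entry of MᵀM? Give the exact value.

150

Row 2 ↔ basis t, column 2 ↔ basis t, so (MᵀM)_{2,2} = Σᵢ (t)·(t) = (-2)·(-2) + (1)·(1) + (2)·(2) + (4)·(4) + (5)·(5) + (6)·(6) + (8)·(8) = 150.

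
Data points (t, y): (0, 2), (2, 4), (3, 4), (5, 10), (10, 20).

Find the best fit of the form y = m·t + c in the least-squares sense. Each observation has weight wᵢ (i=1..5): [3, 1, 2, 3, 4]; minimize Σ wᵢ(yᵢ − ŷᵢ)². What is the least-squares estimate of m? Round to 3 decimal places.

Normal-equation sums: Σwᵢ·t·t = 497, Σwᵢ·t = 63, Σwᵢ·1 = 13.
Moment sums: Σwᵢ·t·y = 982, Σwᵢ·y = 128.
Δ = 497·13 − 63² = 2492.
m = (982·13 − 63·128)/2492 = 2351/1246; c = (497·128 − 63·982)/2492 = 125/178.

m = 1.887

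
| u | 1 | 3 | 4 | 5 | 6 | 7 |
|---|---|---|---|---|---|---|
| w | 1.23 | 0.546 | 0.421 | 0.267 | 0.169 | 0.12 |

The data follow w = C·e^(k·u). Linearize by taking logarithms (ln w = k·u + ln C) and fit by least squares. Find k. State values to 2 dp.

Linearized form: ln w = k·u + ln C. From the 6 transformed points,
AᵀA = [[136.0000, 26.0000]; [26.0000, 6]], rhs = [-37.1804, -6.4819]ᵀ  (here Σu = 26.0000, Σ(u)² = 136.0000, Σln w = -6.4819, Σu·ln w = -37.1804).
Slope k = (n·Σu·ln w − Σu·Σln w)/(n·Σ(u)² − (Σu)²) = (6·-37.1804 − 26.0000·-6.4819)/140.0000 = -0.38967; ln C = (Σln w − k·Σu)/n = 0.60826.

k = -0.39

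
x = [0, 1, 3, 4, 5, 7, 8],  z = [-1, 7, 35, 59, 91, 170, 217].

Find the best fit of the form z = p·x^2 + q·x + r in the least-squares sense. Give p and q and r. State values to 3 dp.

p = 3.042, q = 2.915, r = -0.355

Compute the Gram sums: Σx^2·x^2 = 7460, Σx^2·x = 1072, Σx^2 = 164, Σx·x = 164, Σx = 28, Σ1 = 7.
And Σx^2·z = 25759, Σx·z = 3729, Σz = 578.
So AᵀA·[p, q, r]ᵀ = Aᵀz: [[7460, 1072, 164]; [1072, 164, 28]; [164, 28, 7]]·[p, q, r]ᵀ = [25759, 3729, 578]ᵀ.
Inverting the 3×3 Gram matrix, [p, q, r]ᵀ = [6169/2028, 5911/2028, -60/169]ᵀ.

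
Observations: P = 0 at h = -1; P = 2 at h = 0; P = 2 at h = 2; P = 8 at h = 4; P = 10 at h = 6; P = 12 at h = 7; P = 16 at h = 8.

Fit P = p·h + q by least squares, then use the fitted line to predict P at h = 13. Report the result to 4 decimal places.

P̂ = 22.6070

Forming AᵀA = [[170, 26]; [26, 7]] and AᵀP = [308, 50]ᵀ gives AᵀA·[p, q]ᵀ = AᵀP.
Determinant 170·7 − 26² = 514.
p = (308·7 − 26·50)/514 = 428/257; q = (170·50 − 26·308)/514 = 246/257.
At h = 13: P̂ = (428/257)·(13) + (246/257)·(1) = 5810/257.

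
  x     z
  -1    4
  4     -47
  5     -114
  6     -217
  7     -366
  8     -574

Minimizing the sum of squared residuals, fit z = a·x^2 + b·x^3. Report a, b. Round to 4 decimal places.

Compute the Gram sums: Σx^2·x^2 = 8675, Σx^2·x^3 = 61499, Σx^3·x^3 = 446171.
Moment sums: Σx^2·z = -66080, Σx^3·z = -483560.
Determinant 8675·446171 − 61499² = 88406424.
a = ((-66080)·446171 − 61499·(-483560))/88406424 = 10644865/3683601; b = (8675·(-483560) − 61499·(-66080))/88406424 = -5459545/3683601.

a = 2.8898, b = -1.4821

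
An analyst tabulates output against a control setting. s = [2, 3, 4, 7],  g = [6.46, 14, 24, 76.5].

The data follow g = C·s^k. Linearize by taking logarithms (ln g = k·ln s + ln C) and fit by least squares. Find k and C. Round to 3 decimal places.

Let Y = ln g. Fitting Y = k·ln s + ln C by least squares:
XᵀX = [[7.3958, 5.1240]; [5.1240, 4]], rhs = [17.0382, 12.0200]ᵀ  (here Σln s = 5.1240, Σ(ln s)² = 7.3958, Σln g = 12.0200, Σln s·ln g = 17.0382).
Δ = 7.3958·4 − (5.1240)² = 3.3281; k = (17.0382·4 − 5.1240·12.0200)/3.3281 = 1.97181, ln C = (7.3958·12.0200 − 5.1240·17.0382)/3.3281 = 0.47914, so C = exp(0.47914) = 1.61468.

k = 1.972, C = 1.615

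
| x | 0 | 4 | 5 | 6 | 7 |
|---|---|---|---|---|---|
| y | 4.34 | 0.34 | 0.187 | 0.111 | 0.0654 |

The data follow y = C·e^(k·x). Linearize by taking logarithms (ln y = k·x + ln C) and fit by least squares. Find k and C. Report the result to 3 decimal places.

Let Y = ln y. Fitting Y = k·x + ln C by least squares:
Sums: Σx = 22.0000, Σ(x)² = 126.0000, Σln y = -6.2130, Σx·ln y = -44.9785.
Normal system: [[126.0000, 22.0000]; [22.0000, 5]]·[k, ln C]ᵀ = [-44.9785, -6.2130]ᵀ.
Δ = 126.0000·5 − (22.0000)² = 146.0000; k = (-44.9785·5 − 22.0000·-6.2130)/146.0000 = -0.60415, ln C = (126.0000·-6.2130 − 22.0000·-44.9785)/146.0000 = 1.41564, so C = exp(1.41564) = 4.11911.

k = -0.604, C = 4.119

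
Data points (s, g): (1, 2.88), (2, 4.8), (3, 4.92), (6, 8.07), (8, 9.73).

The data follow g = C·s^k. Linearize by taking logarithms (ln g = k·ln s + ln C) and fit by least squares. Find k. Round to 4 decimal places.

With ln gᵢ as the transformed response and ln sᵢ as the regressor:
Over the data: Σln s = 5.6630, Σ(ln s)² = 9.2219, Σln g = 8.5831, Σln s·ln g = 11.3104.
Normal system: [[9.2219, 5.6630]; [5.6630, 5]]·[k, ln C]ᵀ = [11.3104, 8.5831]ᵀ.
Slope k = (n·Σln s·ln g − Σln s·Σln g)/(n·Σ(ln s)² − (Σln s)²) = (5·11.3104 − 5.6630·8.5831)/14.0403 = 0.56595; ln C = (Σln g − k·Σln s)/n = 1.07562.

k = 0.5660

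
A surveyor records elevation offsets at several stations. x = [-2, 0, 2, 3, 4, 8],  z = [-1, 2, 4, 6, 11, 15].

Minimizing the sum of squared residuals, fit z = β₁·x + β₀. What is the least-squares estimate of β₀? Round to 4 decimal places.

β₀ = 1.9860

The normal equations are: 97·β₁ + 15·β₀ = 192;  15·β₁ + 6·β₀ = 37.
Δ = 97·6 − 15² = 357.
β₁ = (192·6 − 15·37)/357 = 199/119; β₀ = (97·37 − 15·192)/357 = 709/357.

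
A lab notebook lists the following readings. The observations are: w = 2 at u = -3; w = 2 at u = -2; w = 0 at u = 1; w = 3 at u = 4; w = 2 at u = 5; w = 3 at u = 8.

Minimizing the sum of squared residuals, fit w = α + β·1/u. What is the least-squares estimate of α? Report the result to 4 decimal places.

Normal-equation sums: Σ1 = 6, Σ1/u = 89/120, Σ1/u·1/u = 21301/14400.
Right-hand side: Σw = 12, Σ1/u·w = -17/120.
So AᵀA·[α, β]ᵀ = Aᵀw: [[6, 89/120]; [89/120, 21301/14400]]·[α, β]ᵀ = [12, -17/120]ᵀ.
Δ = 6·(21301/14400) − (89/120)² = 23977/2880.
α = (12·(21301/14400) − (89/120)·(-17/120))/(23977/2880) = 51425/23977; β = (6·(-17/120) − (89/120)·12)/(23977/2880) = -28080/23977.

α = 2.1448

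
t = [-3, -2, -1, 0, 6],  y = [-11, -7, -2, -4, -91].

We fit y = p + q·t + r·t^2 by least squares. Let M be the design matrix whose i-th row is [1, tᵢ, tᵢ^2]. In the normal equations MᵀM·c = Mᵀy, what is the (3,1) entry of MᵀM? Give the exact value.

50

Row 3 ↔ basis t^2, column 1 ↔ basis 1, so (MᵀM)_{3,1} = Σᵢ t^2 = (9)·(1) + (4)·(1) + (1)·(1) + (0)·(1) + (36)·(1) = 50.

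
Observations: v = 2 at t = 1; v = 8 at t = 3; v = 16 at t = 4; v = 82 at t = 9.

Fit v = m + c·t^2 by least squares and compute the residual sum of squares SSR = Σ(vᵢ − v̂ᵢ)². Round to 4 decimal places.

The normal system AᵀA·[m, c]ᵀ = Aᵀv is [[4, 107]; [107, 6899]]·[m, c]ᵀ = [108, 6972]ᵀ.
det = 4·6899 − 107² = 16147.
m = (108·6899 − 107·6972)/16147 = -912/16147; c = (4·6972 − 107·108)/16147 = 16332/16147.
Residuals: 16874/16147, -16900/16147, -2048/16147, 2074/16147; SSR = 35848/16147.

SSR = 2.2201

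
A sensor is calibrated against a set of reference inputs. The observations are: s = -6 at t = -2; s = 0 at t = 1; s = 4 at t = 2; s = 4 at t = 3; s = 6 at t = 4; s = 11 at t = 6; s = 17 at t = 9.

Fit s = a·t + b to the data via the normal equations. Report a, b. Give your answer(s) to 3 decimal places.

Normal-equation sums: Σt·t = 151, Σt = 23, Σ1 = 7.
And Σt·s = 275, Σs = 36.
det = 151·7 − 23² = 528.
a = (275·7 − 23·36)/528 = 1097/528; b = (151·36 − 23·275)/528 = -889/528.

a = 2.078, b = -1.684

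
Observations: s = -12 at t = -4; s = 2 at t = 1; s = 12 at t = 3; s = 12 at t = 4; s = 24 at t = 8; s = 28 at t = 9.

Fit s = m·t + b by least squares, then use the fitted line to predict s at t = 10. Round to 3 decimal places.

The normal system MᵀM·[m, b]ᵀ = Mᵀs is [[187, 21]; [21, 6]]·[m, b]ᵀ = [578, 66]ᵀ.
Δ = 187·6 − 21² = 681.
m = (578·6 − 21·66)/681 = 694/227; b = (187·66 − 21·578)/681 = 68/227.
At t = 10: ŝ = (694/227)·(10) + (68/227)·(1) = 7008/227.

ŝ = 30.872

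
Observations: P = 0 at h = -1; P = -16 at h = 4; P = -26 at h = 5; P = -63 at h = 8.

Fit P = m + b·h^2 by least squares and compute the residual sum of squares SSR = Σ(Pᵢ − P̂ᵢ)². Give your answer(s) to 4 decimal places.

AᵀA·[m, b]ᵀ = AᵀP reads: 4·m + 106·b = -105;  106·m + 4978·b = -4938.
(Σ1 = 4, Σh^2 = 106, Σh^2·h^2 = 4978, ΣP = -105, Σh^2·P = -4938.)
det = 4·4978 − 106² = 8676.
m = ((-105)·4978 − 106·(-4938))/8676 = 41/482; b = (4·(-4938) − 106·(-105))/8676 = -479/482.
Residuals: 219/241, -89/482, -299/241, 249/482; SSR = 1285/482.

SSR = 2.6660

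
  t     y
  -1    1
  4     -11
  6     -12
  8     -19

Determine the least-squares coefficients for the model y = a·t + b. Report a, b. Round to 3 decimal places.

a = -2.117, b = -1.251

The normal equations are: 117·a + 17·b = -269;  17·a + 4·b = -41.
Eliminating b: 4·(row 1) − 17·(row 2) gives 179·a = 4·(-269) − 17·(-41) = -379, so a = -379/179.
Then b = ((-41) − 17·(-379/179))/4 = -224/179.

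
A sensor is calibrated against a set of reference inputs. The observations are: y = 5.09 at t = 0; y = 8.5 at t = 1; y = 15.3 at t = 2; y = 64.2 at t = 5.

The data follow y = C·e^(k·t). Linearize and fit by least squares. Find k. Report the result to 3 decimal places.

Taking logs, ln y = k·t + ln C, so regress ln y on t.
Σt = 8.0000, Σ(t)² = 30.0000, Σln y = 10.6572, Σt·ln y = 28.4058.
Equations: 30.0000·k + 8.0000·ln C = 28.4058;  8.0000·k + 4·ln C = 10.6572.
Slope k = (n·Σt·ln y − Σt·Σln y)/(n·Σ(t)² − (Σt)²) = (4·28.4058 − 8.0000·10.6572)/56.0000 = 0.50653; ln C = (Σln y − k·Σt)/n = 1.65124.

k = 0.507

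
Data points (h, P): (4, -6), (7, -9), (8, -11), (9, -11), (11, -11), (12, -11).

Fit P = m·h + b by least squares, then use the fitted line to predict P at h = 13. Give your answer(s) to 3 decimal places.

P̂ = -12.598

The normal equations are: 475·m + 51·b = -527;  51·m + 6·b = -59.
Determinant 475·6 − 51² = 249.
m = ((-527)·6 − 51·(-59))/249 = -51/83; b = (475·(-59) − 51·(-527))/249 = -1148/249.
At h = 13: P̂ = (-51/83)·(13) + (-1148/249)·(1) = -3137/249.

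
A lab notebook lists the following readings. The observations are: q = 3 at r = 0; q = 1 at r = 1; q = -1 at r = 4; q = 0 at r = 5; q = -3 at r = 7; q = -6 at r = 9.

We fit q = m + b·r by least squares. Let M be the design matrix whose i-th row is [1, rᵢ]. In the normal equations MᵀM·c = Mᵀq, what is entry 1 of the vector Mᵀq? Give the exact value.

-6

Entry 1 ↔ basis 1, so (Mᵀq)_{1} = Σᵢ qᵢ = (1)·(3) + (1)·(1) + (1)·(-1) + (1)·(0) + (1)·(-3) + (1)·(-6) = -6.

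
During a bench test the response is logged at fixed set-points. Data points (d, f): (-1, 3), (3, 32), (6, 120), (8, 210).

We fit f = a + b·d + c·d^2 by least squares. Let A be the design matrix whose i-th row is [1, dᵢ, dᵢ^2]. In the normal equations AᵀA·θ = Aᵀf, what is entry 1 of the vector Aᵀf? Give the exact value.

Entry 1 ↔ basis 1, so (Aᵀf)_{1} = Σᵢ fᵢ = (1)·(3) + (1)·(32) + (1)·(120) + (1)·(210) = 365.

365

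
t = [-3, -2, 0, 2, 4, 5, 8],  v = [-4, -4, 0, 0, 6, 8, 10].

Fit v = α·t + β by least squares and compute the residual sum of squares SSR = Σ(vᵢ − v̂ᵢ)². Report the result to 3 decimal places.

From the data, Σt·t = 122, Σt = 14, Σ1 = 7.
And Σt·v = 164, Σv = 16.
Normal equations: [[122, 14]; [14, 7]]·[α, β]ᵀ = [164, 16]ᵀ.
Eliminating β: 7·(row 1) − 14·(row 2) gives 658·α = 7·164 − 14·16 = 924, so α = 66/47.
Then β = (16 − 14·(66/47))/7 = -172/329.
Residuals: 242/329, -220/329, 172/329, -16/7, 298/329, 494/329, -234/329; SSR = 3312/329.

SSR = 10.067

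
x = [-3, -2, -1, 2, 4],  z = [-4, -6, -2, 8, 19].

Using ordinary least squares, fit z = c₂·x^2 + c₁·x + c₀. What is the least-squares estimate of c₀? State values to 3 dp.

c₀ = -0.178

Forming MᵀM = [[370, 36, 34]; [36, 34, 0]; [34, 0, 5]] and Mᵀz = [274, 118, 15]ᵀ gives MᵀM·[c₂, c₁, c₀]ᵀ = Mᵀz.
Inverting the 3×3 Gram matrix, [c₂, c₁, c₀]ᵀ = [2000/4279, 12733/4279, -763/4279]ᵀ.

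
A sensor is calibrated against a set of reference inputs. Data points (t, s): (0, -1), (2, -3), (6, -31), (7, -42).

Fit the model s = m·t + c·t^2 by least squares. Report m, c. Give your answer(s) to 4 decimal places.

m = 0.2168, c = -0.8912

Normal-equation sums: Σt·t = 89, Σt·t^2 = 567, Σt^2·t^2 = 3713.
Moment sums: Σt·s = -486, Σt^2·s = -3186.
So MᵀM·[m, c]ᵀ = Mᵀs: [[89, 567]; [567, 3713]]·[m, c]ᵀ = [-486, -3186]ᵀ.
Determinant 89·3713 − 567² = 8968.
m = ((-486)·3713 − 567·(-3186))/8968 = 243/1121; c = (89·(-3186) − 567·(-486))/8968 = -999/1121.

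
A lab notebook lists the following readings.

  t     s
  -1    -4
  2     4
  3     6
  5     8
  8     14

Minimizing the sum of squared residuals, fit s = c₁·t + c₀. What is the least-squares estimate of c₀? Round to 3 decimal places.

Normal-equation sums: Σt·t = 103, Σt = 17, Σ1 = 5.
For Xᵀs: Σt·s = 182, Σs = 28.
XᵀX·[c₁, c₀]ᵀ = Xᵀs becomes [[103, 17]; [17, 5]]·[c₁, c₀]ᵀ = [182, 28]ᵀ.
Eliminating c₀: 5·(row 1) − 17·(row 2) gives 226·c₁ = 5·182 − 17·28 = 434, so c₁ = 217/113.
Then c₀ = (28 − 17·(217/113))/5 = -105/113.

c₀ = -0.929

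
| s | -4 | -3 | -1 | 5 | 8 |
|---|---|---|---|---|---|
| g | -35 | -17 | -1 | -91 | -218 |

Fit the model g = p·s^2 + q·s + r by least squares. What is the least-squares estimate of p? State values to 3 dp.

Normal-equation sums: Σs^2·s^2 = 5059, Σs^2·s = 545, Σs^2 = 115, Σs·s = 115, Σs = 5, Σ1 = 5.
And Σs^2·g = -16941, Σs·g = -2007, Σg = -362.
Normal equations: [[5059, 545, 115]; [545, 115, 5]; [115, 5, 5]]·[p, q, r]ᵀ = [-16941, -2007, -362]ᵀ.
Row-reducing yields p = -1335/448, q = -1481/448, r = -89/160.

p = -2.980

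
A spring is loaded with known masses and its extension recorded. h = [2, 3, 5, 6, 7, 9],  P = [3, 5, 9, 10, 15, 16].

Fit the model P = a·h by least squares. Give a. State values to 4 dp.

Compute the Gram sums: Σh·h = 204.
And Σh·P = 375.
Normal equations: [[204]]·[a]ᵀ = [375]ᵀ.
Hence a = 375 / 204 ≈ 1.83824.

a = 1.8382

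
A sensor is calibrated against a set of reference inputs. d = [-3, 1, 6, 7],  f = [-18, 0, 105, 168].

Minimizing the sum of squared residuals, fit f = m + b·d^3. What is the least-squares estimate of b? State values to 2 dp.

b = 0.50

With design matrix A, AᵀA = [[4, 533]; [533, 165035]] and Aᵀf = [255, 80790]ᵀ.
Eliminating b: 165035·(row 1) − 533·(row 2) gives 376051·m = 165035·255 − 533·80790 = -977145, so m = -75165/28927.
Then b = (80790 − 533·(-75165/28927))/165035 = 187245/376051.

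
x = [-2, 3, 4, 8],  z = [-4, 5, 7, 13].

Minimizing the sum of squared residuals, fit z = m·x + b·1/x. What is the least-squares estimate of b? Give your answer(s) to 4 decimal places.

The normal system MᵀM·[m, b]ᵀ = Mᵀz is [[93, 4]; [4, 253/576]]·[m, b]ᵀ = [155, 169/24]ᵀ.
Δ = 93·(253/576) − 4² = 4771/192.
m = (155·(253/576) − 4·(169/24))/(4771/192) = 22991/14313; b = (93·(169/24) − 4·155)/(4771/192) = 6696/4771.

b = 1.4035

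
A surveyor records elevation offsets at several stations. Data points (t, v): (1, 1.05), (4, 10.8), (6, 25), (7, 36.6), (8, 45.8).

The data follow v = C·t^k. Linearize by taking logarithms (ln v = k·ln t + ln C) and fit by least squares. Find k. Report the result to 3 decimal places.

With ln vᵢ as the transformed response and ln tᵢ as the regressor:
Sums: Σln t = 7.2034, Σ(ln t)² = 13.2429, Σln v = 13.0715, Σln t·ln v = 24.0239.
Normal system: [[13.2429, 7.2034]; [7.2034, 5]]·[k, ln C]ᵀ = [24.0239, 13.0715]ᵀ.
Solving (det = 14.3252): k = 1.81219, ln C = 0.00352.

k = 1.812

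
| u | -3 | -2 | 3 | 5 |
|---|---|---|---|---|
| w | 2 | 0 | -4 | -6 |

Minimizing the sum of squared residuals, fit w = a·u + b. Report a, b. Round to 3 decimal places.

a = -0.939, b = -1.296

Forming AᵀA = [[47, 3]; [3, 4]] and Aᵀw = [-48, -8]ᵀ gives AᵀA·[a, b]ᵀ = Aᵀw.
Determinant 47·4 − 3² = 179.
a = ((-48)·4 − 3·(-8))/179 = -168/179; b = (47·(-8) − 3·(-48))/179 = -232/179.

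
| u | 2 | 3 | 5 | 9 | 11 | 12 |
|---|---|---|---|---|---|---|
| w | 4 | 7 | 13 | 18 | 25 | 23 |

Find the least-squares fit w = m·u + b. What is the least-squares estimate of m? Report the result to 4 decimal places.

Entries of MᵀM: Σu·u = 384, Σu = 42, Σ1 = 6.
For Mᵀw: Σu·w = 807, Σw = 90.
So MᵀM·[m, b]ᵀ = Mᵀw: [[384, 42]; [42, 6]]·[m, b]ᵀ = [807, 90]ᵀ.
det = 384·6 − 42² = 540.
m = (807·6 − 42·90)/540 = 59/30; b = (384·90 − 42·807)/540 = 37/30.

m = 1.9667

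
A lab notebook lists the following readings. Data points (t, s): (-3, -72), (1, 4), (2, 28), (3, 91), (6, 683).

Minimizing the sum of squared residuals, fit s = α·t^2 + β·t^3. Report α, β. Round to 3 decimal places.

With design matrix X, XᵀX = [[1475, 7809]; [7809, 48179]] and Xᵀs = [24875, 152157]ᵀ.
Determinant 1475·48179 − 7809² = 10083544.
α = (24875·48179 − 7809·152157)/10083544 = 2564653/2520886; β = (1475·152157 − 7809·24875)/10083544 = 7545675/2520886.

α = 1.017, β = 2.993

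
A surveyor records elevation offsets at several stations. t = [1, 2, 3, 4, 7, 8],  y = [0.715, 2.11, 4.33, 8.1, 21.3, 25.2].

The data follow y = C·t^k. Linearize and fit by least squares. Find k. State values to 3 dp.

Let Y = ln y. Fitting Y = k·ln t + ln C by least squares:
Σln t = 7.2034, Σ(ln t)² = 11.7199, Σln y = 10.2542, Σln t·ln y = 17.6896.
Equations: 11.7199·k + 7.2034·ln C = 17.6896;  7.2034·k + 6·ln C = 10.2542.
Slope k = (n·Σln t·ln y − Σln t·Σln y)/(n·Σ(ln t)² − (Σln t)²) = (6·17.6896 − 7.2034·10.2542)/18.4301 = 1.75107; ln C = (Σln y − k·Σln t)/n = -0.39325.

k = 1.751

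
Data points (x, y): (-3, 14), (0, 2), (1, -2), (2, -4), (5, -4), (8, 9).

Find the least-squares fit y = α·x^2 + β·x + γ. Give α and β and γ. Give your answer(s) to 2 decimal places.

Compute the Gram sums: Σx^2·x^2 = 4819, Σx^2·x = 619, Σx^2 = 103, Σx·x = 103, Σx = 13, Σ1 = 6.
For Aᵀy: Σx^2·y = 584, Σx·y = 0, Σy = 15.
Solving the 3×3 system (Gaussian elimination) gives α = 111893/214860, β = -137035/42972, γ = 16811/35810.

α = 0.52, β = -3.19, γ = 0.47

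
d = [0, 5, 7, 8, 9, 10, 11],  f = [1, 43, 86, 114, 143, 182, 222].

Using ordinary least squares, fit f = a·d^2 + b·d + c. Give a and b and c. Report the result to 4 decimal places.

a = 1.9756, b = -1.7428, c = 1.2675

From the data, Σd^2·d^2 = 38324, Σd^2·d = 4040, Σd^2 = 440, Σd·d = 440, Σd = 50, Σ1 = 7.
Moment sums: Σd^2·f = 69230, Σd·f = 7278, Σf = 791.
XᵀX·[a, b, c]ᵀ = Xᵀf becomes [[38324, 4040, 440]; [4040, 440, 50]; [440, 50, 7]]·[a, b, c]ᵀ = [69230, 7278, 791]ᵀ.
Solving the 3×3 system (Gaussian elimination) gives a = 27299/13818, b = -60206/34545, c = 417/329.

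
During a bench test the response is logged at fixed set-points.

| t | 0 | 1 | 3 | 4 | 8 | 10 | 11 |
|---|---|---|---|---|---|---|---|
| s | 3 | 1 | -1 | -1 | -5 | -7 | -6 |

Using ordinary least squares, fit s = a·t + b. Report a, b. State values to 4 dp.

With design matrix A, AᵀA = [[311, 37]; [37, 7]] and Aᵀs = [-182, -16]ᵀ.
Eliminating b: 7·(row 1) − 37·(row 2) gives 808·a = 7·(-182) − 37·(-16) = -682, so a = -341/404.
Then b = ((-16) − 37·(-341/404))/7 = 879/404.

a = -0.8441, b = 2.1757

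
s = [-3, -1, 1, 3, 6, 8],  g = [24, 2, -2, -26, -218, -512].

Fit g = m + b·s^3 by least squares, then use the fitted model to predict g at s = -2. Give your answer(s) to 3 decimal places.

ĝ = 7.240

Compute the Gram sums: Σ1 = 6, Σs^3 = 728, Σs^3·s^3 = 310260.
Moment sums: Σg = -732, Σs^3·g = -310586.
Determinant 6·310260 − 728² = 1331576.
m = ((-732)·310260 − 728·(-310586))/1331576 = -125464/166447; b = (6·(-310586) − 728·(-732))/1331576 = -332655/332894.
At s = -2: ĝ = (-125464/166447)·(1) + (-332655/332894)·(-8) = 1205156/166447.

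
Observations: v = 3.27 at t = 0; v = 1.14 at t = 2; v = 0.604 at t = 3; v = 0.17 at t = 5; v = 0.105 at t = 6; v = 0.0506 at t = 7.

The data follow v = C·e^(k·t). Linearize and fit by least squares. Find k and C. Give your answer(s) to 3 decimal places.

Let Y = ln v. Fitting Y = k·t + ln C by least squares:
Over the data: Σt = 23.0000, Σ(t)² = 123.0000, Σln v = -6.1979, Σt·ln v = -44.5197.
Normal system: [[123.0000, 23.0000]; [23.0000, 6]]·[k, ln C]ᵀ = [-44.5197, -6.1979]ᵀ.
Δ = 123.0000·6 − (23.0000)² = 209.0000; k = (-44.5197·6 − 23.0000·-6.1979)/209.0000 = -0.59601, ln C = (123.0000·-6.1979 − 23.0000·-44.5197)/209.0000 = 1.25171, so C = exp(1.25171) = 3.49633.

k = -0.596, C = 3.496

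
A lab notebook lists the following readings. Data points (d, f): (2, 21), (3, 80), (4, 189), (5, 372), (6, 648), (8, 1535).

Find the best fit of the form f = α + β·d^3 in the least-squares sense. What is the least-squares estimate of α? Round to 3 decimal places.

α = -2.381

Compute the Gram sums: Σ1 = 6, Σd^3 = 952, Σd^3·d^3 = 329314.
For Aᵀf: Σf = 2845, Σd^3·f = 986812.
AᵀA·[α, β]ᵀ = Aᵀf becomes [[6, 952]; [952, 329314]]·[α, β]ᵀ = [2845, 986812]ᵀ.
Eliminating β: 329314·(row 1) − 952·(row 2) gives 1069580·α = 329314·2845 − 952·986812 = -2546694, so α = -1273347/534790.
Then β = (986812 − 952·(-1273347/534790))/329314 = 803108/267395.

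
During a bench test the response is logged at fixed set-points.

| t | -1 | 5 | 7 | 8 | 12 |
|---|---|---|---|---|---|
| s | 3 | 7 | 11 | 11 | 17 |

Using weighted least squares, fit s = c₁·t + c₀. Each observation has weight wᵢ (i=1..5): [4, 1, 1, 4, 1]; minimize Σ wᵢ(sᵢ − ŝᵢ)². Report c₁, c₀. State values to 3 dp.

c₁ = 0.973, c₀ = 3.675

With design matrix A, AᵀWA = [[478, 52]; [52, 11]] and AᵀWs = [656, 91]ᵀ.
Eliminating c₀: 11·(row 1) − 52·(row 2) gives 2554·c₁ = 11·656 − 52·91 = 2484, so c₁ = 1242/1277.
Then c₀ = (91 − 52·(1242/1277))/11 = 4693/1277.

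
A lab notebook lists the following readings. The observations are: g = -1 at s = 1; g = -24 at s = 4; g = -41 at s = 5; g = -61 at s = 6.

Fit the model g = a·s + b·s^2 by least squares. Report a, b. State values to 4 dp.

Normal-equation sums: Σs·s = 78, Σs·s^2 = 406, Σs^2·s^2 = 2178.
For Mᵀg: Σs·g = -668, Σs^2·g = -3606.
MᵀM·[a, b]ᵀ = Mᵀg becomes [[78, 406]; [406, 2178]]·[a, b]ᵀ = [-668, -3606]ᵀ.
Eliminating b: 2178·(row 1) − 406·(row 2) gives 5048·a = 2178·(-668) − 406·(-3606) = 9132, so a = 2283/1262.
Then b = ((-3606) − 406·(2283/1262))/2178 = -2515/1262.

a = 1.8090, b = -1.9929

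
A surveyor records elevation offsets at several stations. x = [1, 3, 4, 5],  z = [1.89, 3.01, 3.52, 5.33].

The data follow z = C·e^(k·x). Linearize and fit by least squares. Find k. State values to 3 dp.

k = 0.247

Let Y = ln z. Fitting Y = k·x + ln C by least squares:
AᵀA = [[51.0000, 13.0000]; [13.0000, 4]], rhs = [17.3430, 4.6703]ᵀ  (here Σx = 13.0000, Σ(x)² = 51.0000, Σln z = 4.6703, Σx·ln z = 17.3430).
Δ = 51.0000·4 − (13.0000)² = 35.0000; k = (17.3430·4 − 13.0000·4.6703)/35.0000 = 0.24736, ln C = (51.0000·4.6703 − 13.0000·17.3430)/35.0000 = 0.36365.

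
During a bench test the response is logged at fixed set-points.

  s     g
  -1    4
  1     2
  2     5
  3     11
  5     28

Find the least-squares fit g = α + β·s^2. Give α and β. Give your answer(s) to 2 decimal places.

α = 1.58, β = 1.05

With design matrix X, XᵀX = [[5, 40]; [40, 724]] and Xᵀg = [50, 825]ᵀ.
Δ = 5·724 − 40² = 2020.
α = (50·724 − 40·825)/2020 = 160/101; β = (5·825 − 40·50)/2020 = 425/404.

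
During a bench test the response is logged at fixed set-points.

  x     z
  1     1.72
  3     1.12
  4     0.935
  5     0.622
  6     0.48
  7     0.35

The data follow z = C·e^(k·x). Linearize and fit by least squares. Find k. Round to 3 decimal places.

Let Y = ln z. Fitting Y = k·x + ln C by least squares:
AᵀA = [[136.0000, 26.0000]; [26.0000, 6]], rhs = [-13.5132, -1.6702]ᵀ  (here Σx = 26.0000, Σ(x)² = 136.0000, Σln z = -1.6702, Σx·ln z = -13.5132).
Solving (det = 140.0000): k = -0.26896, ln C = 0.88715.

k = -0.269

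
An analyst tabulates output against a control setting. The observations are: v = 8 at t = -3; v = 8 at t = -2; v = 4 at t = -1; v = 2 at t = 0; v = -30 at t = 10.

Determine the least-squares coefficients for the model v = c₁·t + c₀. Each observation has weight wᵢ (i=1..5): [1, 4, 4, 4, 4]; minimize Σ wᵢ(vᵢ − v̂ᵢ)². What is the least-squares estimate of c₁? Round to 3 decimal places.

c₁ = -3.115

From the data, Σwᵢ·t·t = 429, Σwᵢ·t = 25, Σwᵢ·1 = 17.
For AᵀWv: Σwᵢ·t·v = -1304, Σwᵢ·v = -56.
Normal equations: [[429, 25]; [25, 17]]·[c₁, c₀]ᵀ = [-1304, -56]ᵀ.
det = 429·17 − 25² = 6668.
c₁ = ((-1304)·17 − 25·(-56))/6668 = -5192/1667; c₀ = (429·(-56) − 25·(-1304))/6668 = 2144/1667.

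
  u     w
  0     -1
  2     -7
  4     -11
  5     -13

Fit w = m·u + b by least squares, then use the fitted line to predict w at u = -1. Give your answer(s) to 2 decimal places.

ŵ = 0.90

XᵀX·[m, b]ᵀ = Xᵀw reads: 45·m + 11·b = -123;  11·m + 4·b = -32.
(Σu·u = 45, Σu = 11, Σ1 = 4, Σu·w = -123, Σw = -32.)
det = 45·4 − 11² = 59.
m = ((-123)·4 − 11·(-32))/59 = -140/59; b = (45·(-32) − 11·(-123))/59 = -87/59.
At u = -1: ŵ = (-140/59)·(-1) + (-87/59)·(1) = 53/59.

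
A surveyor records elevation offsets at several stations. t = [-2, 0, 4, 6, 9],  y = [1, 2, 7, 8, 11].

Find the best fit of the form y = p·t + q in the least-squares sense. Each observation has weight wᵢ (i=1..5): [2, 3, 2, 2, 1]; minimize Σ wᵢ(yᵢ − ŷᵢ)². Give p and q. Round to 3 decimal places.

Sums needed: Σwᵢ·t·t = 193, Σwᵢ·t = 25, Σwᵢ·1 = 10.
For XᵀWy: Σwᵢ·t·y = 247, Σwᵢ·y = 49.
Normal equations: [[193, 25]; [25, 10]]·[p, q]ᵀ = [247, 49]ᵀ.
det = 193·10 − 25² = 1305.
p = (247·10 − 25·49)/1305 = 83/87; q = (193·49 − 25·247)/1305 = 1094/435.

p = 0.954, q = 2.515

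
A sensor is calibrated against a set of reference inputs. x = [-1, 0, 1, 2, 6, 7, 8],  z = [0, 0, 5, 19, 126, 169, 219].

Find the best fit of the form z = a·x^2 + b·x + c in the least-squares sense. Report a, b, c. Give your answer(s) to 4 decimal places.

a = 3.0690, b = 2.7427, c = -0.1104

From the data, Σx^2·x^2 = 7811, Σx^2·x = 1079, Σx^2 = 155, Σx·x = 155, Σx = 23, Σ1 = 7.
For Mᵀz: Σx^2·z = 26914, Σx·z = 3734, Σz = 538.
Normal equations: [[7811, 1079, 155]; [1079, 155, 23]; [155, 23, 7]]·[a, b, c]ᵀ = [26914, 3734, 538]ᵀ.
Row-reducing yields a = 31193/10164, b = 27877/10164, c = -17/154.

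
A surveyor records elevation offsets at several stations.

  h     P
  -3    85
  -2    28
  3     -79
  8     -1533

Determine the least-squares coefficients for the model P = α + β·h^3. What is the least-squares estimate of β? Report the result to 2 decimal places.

β = -3.00

With design matrix X, XᵀX = [[4, 504]; [504, 263666]] and XᵀP = [-1499, -789548]ᵀ.
det = 4·263666 − 504² = 800648.
α = ((-1499)·263666 − 504·(-789548))/800648 = 1348429/400324; β = (4·(-789548) − 504·(-1499))/800648 = -300337/100081.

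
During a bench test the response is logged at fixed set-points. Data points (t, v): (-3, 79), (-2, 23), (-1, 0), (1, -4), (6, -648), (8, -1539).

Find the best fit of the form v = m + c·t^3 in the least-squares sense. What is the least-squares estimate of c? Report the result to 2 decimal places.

c = -3.00

The normal system XᵀX·[m, c]ᵀ = Xᵀv is [[6, 693]; [693, 309595]]·[m, c]ᵀ = [-2089, -930257]ᵀ.
Determinant 6·309595 − 693² = 1377321.
m = ((-2089)·309595 − 693·(-930257))/1377321 = -188714/125211; c = (6·(-930257) − 693·(-2089))/1377321 = -1377955/459107.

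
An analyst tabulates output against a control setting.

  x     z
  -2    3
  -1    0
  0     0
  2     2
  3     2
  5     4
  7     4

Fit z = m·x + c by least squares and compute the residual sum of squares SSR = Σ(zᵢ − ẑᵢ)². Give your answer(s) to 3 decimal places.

SSR = 9.295

With design matrix A, AᵀA = [[92, 14]; [14, 7]] and Aᵀz = [52, 15]ᵀ.
det = 92·7 − 14² = 448.
m = (52·7 − 14·15)/448 = 11/32; c = (92·15 − 14·52)/448 = 163/112.
Residuals: 125/56, -249/224, -163/112, -1/7, -109/224, 185/224, 31/224; SSR = 1041/112.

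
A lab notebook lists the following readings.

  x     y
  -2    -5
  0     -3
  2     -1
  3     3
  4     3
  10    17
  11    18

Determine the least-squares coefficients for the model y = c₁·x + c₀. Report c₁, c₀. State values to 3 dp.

c₁ = 1.894, c₀ = -3.006

Sums needed: Σx·x = 254, Σx = 28, Σ1 = 7.
For Mᵀy: Σx·y = 397, Σy = 32.
Normal equations: [[254, 28]; [28, 7]]·[c₁, c₀]ᵀ = [397, 32]ᵀ.
Determinant 254·7 − 28² = 994.
c₁ = (397·7 − 28·32)/994 = 269/142; c₀ = (254·32 − 28·397)/994 = -1494/497.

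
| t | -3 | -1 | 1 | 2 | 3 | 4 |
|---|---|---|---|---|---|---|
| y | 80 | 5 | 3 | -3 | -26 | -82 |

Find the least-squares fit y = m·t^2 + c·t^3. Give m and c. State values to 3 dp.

m = 2.941, c = -2.000

Normal-equation sums: Σt^2·t^2 = 436, Σt^2·t^3 = 1056, Σt^3·t^3 = 5620.
Moment sums: Σt^2·y = -830, Σt^3·y = -8136.
So MᵀM·[m, c]ᵀ = Mᵀy: [[436, 1056]; [1056, 5620]]·[m, c]ᵀ = [-830, -8136]ᵀ.
Eliminating c: 5620·(row 1) − 1056·(row 2) gives 1335184·m = 5620·(-830) − 1056·(-8136) = 3927016, so m = 490877/166898.
Then c = ((-8136) − 1056·(490877/166898))/5620 = -166926/83449.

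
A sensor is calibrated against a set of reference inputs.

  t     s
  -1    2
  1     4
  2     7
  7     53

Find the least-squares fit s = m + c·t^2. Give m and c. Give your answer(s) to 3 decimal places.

Normal-equation sums: Σ1 = 4, Σt^2 = 55, Σt^2·t^2 = 2419.
For Mᵀs: Σs = 66, Σt^2·s = 2631.
So MᵀM·[m, c]ᵀ = Mᵀs: [[4, 55]; [55, 2419]]·[m, c]ᵀ = [66, 2631]ᵀ.
Determinant 4·2419 − 55² = 6651.
m = (66·2419 − 55·2631)/6651 = 1661/739; c = (4·2631 − 55·66)/6651 = 766/739.

m = 2.248, c = 1.037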